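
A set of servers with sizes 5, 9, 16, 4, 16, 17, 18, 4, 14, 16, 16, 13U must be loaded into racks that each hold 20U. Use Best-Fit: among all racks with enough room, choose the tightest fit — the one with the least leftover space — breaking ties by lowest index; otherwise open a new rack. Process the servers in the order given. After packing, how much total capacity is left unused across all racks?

32

Put 5U in rack 1; 15U remain.
Put 9U in rack 1; 6U remain.
Put 16U in rack 2; 4U remain.
Put 4U in rack 2; 0U remain.
Put 16U in rack 3; 4U remain.
Put 17U in rack 4; 3U remain.
Put 18U in rack 5; 2U remain.
Put 4U in rack 3; 0U remain.
Put 14U in rack 6; 6U remain.
Put 16U in rack 7; 4U remain.
Put 16U in rack 8; 4U remain.
Put 13U in rack 9; 7U remain.
9 racks × 20U = 180U; used 148U; unused 32U.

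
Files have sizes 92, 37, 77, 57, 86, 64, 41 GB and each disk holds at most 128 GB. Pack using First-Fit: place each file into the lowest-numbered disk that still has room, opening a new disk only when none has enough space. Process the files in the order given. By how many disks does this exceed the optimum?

0

First-Fit: [92] [37,77] [57,64] [86,41] → 4 disks.
Total size 454 GB; any packing needs at least ⌈454/128⌉ = 4 disks.
So 4 is already optimal.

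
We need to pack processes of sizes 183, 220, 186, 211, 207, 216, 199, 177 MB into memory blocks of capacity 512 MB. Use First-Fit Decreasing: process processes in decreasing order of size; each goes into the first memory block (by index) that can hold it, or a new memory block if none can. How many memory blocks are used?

4 memory blocks

Sorted descending: 220, 216, 211, 207, 199, 186, 183, 177.
Put 220 MB in memory block 1; 292 MB remain.
Put 216 MB in memory block 1; 76 MB remain.
Put 211 MB in memory block 2; 301 MB remain.
Put 207 MB in memory block 2; 94 MB remain.
Put 199 MB in memory block 3; 313 MB remain.
Put 186 MB in memory block 3; 127 MB remain.
Put 183 MB in memory block 4; 329 MB remain.
Put 177 MB in memory block 4; 152 MB remain.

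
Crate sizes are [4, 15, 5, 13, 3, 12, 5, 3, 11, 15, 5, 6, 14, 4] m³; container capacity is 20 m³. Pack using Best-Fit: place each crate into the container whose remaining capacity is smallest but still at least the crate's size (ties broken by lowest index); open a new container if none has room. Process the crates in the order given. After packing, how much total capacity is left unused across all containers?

5

Put 4 m³ in container 1; 16 m³ remain.
Put 15 m³ in container 1; 1 m³ remain.
Put 5 m³ in container 2; 15 m³ remain.
Put 13 m³ in container 2; 2 m³ remain.
Put 3 m³ in container 3; 17 m³ remain.
Put 12 m³ in container 3; 5 m³ remain.
Put 5 m³ in container 3; 0 m³ remain.
Put 3 m³ in container 4; 17 m³ remain.
Put 11 m³ in container 4; 6 m³ remain.
Put 15 m³ in container 5; 5 m³ remain.
Put 5 m³ in container 5; 0 m³ remain.
Put 6 m³ in container 4; 0 m³ remain.
Put 14 m³ in container 6; 6 m³ remain.
Put 4 m³ in container 6; 2 m³ remain.
6 containers × 20 m³ = 120 m³; used 115 m³; unused 5 m³.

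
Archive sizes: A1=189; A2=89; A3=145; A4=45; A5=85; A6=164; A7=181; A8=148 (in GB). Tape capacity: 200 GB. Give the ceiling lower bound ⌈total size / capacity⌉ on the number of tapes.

6

Total size = 189 + 89 + 145 + 45 + 85 + 164 + 181 + 148 = 1046 GB.
⌈1046 / 200⌉ = 6.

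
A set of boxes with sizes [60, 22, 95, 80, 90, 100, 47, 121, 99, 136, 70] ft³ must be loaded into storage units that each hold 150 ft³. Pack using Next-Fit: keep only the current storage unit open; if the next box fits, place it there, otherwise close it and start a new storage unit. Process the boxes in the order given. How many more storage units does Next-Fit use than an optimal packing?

Next-Fit: [60,22] [95] [80] [90] [100,47] [121] [99] [136] [70] → 9 storage units.
Total size 920 ft³; any packing needs at least ⌈920/150⌉ = 7 storage units.
An optimal packing achieves that bound: [136] [121,22] [100,47] [99] [95] [90,60] [80,70] → 7 storage units.
Excess: 9 − 7 = 2.

2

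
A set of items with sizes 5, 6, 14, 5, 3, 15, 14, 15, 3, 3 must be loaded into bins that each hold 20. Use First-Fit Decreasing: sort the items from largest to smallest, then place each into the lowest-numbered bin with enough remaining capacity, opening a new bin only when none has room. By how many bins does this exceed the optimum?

First-Fit Decreasing: [15,5] [15,5] [14,6] [14,3,3] [3] → 5 bins.
Total size 83; any packing needs at least ⌈83/20⌉ = 5 bins.
So 5 is already optimal.

0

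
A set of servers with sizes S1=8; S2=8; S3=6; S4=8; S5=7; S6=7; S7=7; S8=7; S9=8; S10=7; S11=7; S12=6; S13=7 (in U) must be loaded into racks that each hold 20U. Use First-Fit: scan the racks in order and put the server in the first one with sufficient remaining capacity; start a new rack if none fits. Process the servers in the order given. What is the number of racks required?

rack 1: place S1 (8U), 12U left
rack 1: place S2 (8U), 4U left
rack 2: place S3 (6U), 14U left
rack 2: place S4 (8U), 6U left
rack 3: place S5 (7U), 13U left
rack 3: place S6 (7U), 6U left
rack 4: place S7 (7U), 13U left
rack 4: place S8 (7U), 6U left
rack 5: place S9 (8U), 12U left
rack 5: place S10 (7U), 5U left
rack 6: place S11 (7U), 13U left
rack 2: place S12 (6U), 0U left
rack 6: place S13 (7U), 6U left
Final racks: [8,8] [6,8,6] [7,7] [7,7] [8,7] [7,7].

6 racks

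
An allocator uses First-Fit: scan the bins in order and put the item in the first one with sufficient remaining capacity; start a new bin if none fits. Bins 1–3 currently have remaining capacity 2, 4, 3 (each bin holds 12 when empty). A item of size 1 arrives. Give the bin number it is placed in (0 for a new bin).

Bins with room: bin 1 (2), bin 2 (4), bin 3 (3).
The first with room is bin 1.

1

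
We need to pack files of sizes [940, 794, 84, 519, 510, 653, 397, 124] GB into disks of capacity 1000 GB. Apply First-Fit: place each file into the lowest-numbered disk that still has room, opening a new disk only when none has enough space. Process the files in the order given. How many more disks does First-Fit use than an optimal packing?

0

First-Fit: [940] [794,84] [519,397] [510,124] [653] → 5 disks.
Total size 4021 GB; any packing needs at least ⌈4021/1000⌉ = 5 disks.
So 5 is already optimal.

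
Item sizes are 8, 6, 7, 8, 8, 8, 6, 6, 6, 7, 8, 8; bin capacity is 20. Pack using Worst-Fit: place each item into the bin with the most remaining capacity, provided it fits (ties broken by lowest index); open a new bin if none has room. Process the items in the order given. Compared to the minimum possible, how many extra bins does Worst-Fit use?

0

Worst-Fit: [8,6,6] [7,8] [8,8] [6,6,7] [8,8] → 5 bins.
Total size 86; any packing needs at least ⌈86/20⌉ = 5 bins.
So 5 is already optimal.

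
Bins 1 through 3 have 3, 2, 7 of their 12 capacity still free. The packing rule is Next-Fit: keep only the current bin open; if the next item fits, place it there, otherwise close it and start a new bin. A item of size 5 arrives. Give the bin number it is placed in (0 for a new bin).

3

Next-Fit only looks at bin 3, which has 7 free.
5 fits there.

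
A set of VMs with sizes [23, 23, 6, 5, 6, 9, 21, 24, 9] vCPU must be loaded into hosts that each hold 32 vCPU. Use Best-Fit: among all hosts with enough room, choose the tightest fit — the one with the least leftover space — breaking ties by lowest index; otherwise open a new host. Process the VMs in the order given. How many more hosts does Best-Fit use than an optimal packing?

Best-Fit: [23,6] [23,5] [6,9] [21,9] [24] → 5 hosts.
Total size 126 vCPU; any packing needs at least ⌈126/32⌉ = 4 hosts.
An optimal packing achieves that bound: [24,6] [23,9] [23,9] [21,6,5] → 4 hosts.
Excess: 5 − 4 = 1.

1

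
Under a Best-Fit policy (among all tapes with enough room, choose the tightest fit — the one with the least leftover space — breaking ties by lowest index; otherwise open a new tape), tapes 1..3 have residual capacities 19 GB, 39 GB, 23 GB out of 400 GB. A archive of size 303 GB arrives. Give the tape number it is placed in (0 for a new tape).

0

No tape has ≥ 303 GB free, so a new tape is opened.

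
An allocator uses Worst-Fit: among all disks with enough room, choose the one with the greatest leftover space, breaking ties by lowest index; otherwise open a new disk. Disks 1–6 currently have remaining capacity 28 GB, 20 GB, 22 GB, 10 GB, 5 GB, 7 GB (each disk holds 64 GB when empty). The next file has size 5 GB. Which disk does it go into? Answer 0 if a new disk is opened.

1

Disks with room: disk 1 (28 GB), disk 2 (20 GB), disk 3 (22 GB), disk 4 (10 GB), disk 5 (5 GB), disk 6 (7 GB).
Most room is disk 1 with 28 GB free.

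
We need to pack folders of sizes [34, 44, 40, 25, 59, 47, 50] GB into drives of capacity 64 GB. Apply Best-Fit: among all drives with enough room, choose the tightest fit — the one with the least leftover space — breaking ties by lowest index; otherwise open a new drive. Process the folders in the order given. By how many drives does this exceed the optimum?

0

Best-Fit: [34,25] [44] [40] [59] [47] [50] → 6 drives.
6 folders exceed 32 GB (half the capacity), and no two of those can share a drive, so at least 6 drives are needed.
So 6 is already optimal.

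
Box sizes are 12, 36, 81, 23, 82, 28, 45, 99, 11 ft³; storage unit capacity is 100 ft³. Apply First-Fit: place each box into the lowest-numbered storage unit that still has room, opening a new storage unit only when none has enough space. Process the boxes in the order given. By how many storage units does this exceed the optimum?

0

First-Fit: [12,36,23,28] [81,11] [82] [45] [99] → 5 storage units.
Total size 417 ft³; any packing needs at least ⌈417/100⌉ = 5 storage units.
So 5 is already optimal.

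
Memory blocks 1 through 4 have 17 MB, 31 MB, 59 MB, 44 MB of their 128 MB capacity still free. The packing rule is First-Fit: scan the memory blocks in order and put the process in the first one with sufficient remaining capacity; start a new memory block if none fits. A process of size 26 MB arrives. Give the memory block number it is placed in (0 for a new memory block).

2

Memory blocks with room: memory block 2 (31 MB), memory block 3 (59 MB), memory block 4 (44 MB).
The first with room is memory block 2.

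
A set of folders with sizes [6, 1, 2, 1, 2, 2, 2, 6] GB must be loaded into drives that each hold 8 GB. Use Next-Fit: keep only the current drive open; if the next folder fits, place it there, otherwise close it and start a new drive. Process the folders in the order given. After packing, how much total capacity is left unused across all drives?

2

6 GB → drive 1 (remaining 2 GB)
1 GB → drive 1 (remaining 1 GB)
2 GB → drive 2 (remaining 6 GB)
1 GB → drive 2 (remaining 5 GB)
2 GB → drive 2 (remaining 3 GB)
2 GB → drive 2 (remaining 1 GB)
2 GB → drive 3 (remaining 6 GB)
6 GB → drive 3 (remaining 0 GB)
3 drives × 8 GB = 24 GB; used 22 GB; unused 2 GB.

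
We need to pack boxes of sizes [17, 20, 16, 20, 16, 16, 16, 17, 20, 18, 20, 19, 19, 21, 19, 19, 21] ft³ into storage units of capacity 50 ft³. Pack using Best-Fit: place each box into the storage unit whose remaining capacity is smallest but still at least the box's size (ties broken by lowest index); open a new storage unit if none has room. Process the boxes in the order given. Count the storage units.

8 storage units

Put 17 ft³ in storage unit 1; 33 ft³ remain.
Put 20 ft³ in storage unit 1; 13 ft³ remain.
Put 16 ft³ in storage unit 2; 34 ft³ remain.
Put 20 ft³ in storage unit 2; 14 ft³ remain.
Put 16 ft³ in storage unit 3; 34 ft³ remain.
Put 16 ft³ in storage unit 3; 18 ft³ remain.
Put 16 ft³ in storage unit 3; 2 ft³ remain.
Put 17 ft³ in storage unit 4; 33 ft³ remain.
Put 20 ft³ in storage unit 4; 13 ft³ remain.
Put 18 ft³ in storage unit 5; 32 ft³ remain.
Put 20 ft³ in storage unit 5; 12 ft³ remain.
Put 19 ft³ in storage unit 6; 31 ft³ remain.
Put 19 ft³ in storage unit 6; 12 ft³ remain.
Put 21 ft³ in storage unit 7; 29 ft³ remain.
Put 19 ft³ in storage unit 7; 10 ft³ remain.
Put 19 ft³ in storage unit 8; 31 ft³ remain.
Put 21 ft³ in storage unit 8; 10 ft³ remain.
Final storage units: [17,20] [16,20] [16,16,16] [17,20] [18,20] [19,19] [21,19] [19,21].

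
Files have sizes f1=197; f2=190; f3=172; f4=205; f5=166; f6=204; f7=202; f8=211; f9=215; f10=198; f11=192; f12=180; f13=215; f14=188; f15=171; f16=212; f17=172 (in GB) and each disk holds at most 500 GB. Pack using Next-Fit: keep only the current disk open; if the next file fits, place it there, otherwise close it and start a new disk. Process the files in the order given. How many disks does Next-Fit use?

disk 1: place f1 (197 GB), 303 GB left
disk 1: place f2 (190 GB), 113 GB left
disk 2: place f3 (172 GB), 328 GB left
disk 2: place f4 (205 GB), 123 GB left
disk 3: place f5 (166 GB), 334 GB left
disk 3: place f6 (204 GB), 130 GB left
disk 4: place f7 (202 GB), 298 GB left
disk 4: place f8 (211 GB), 87 GB left
disk 5: place f9 (215 GB), 285 GB left
disk 5: place f10 (198 GB), 87 GB left
disk 6: place f11 (192 GB), 308 GB left
disk 6: place f12 (180 GB), 128 GB left
disk 7: place f13 (215 GB), 285 GB left
disk 7: place f14 (188 GB), 97 GB left
disk 8: place f15 (171 GB), 329 GB left
disk 8: place f16 (212 GB), 117 GB left
disk 9: place f17 (172 GB), 328 GB left

9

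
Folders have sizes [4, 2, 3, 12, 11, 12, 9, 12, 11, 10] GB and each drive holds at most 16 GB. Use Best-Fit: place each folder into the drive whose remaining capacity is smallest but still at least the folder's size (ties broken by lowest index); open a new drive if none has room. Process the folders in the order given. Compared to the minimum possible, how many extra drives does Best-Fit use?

Best-Fit: [4,2,3] [12] [11] [12] [9] [12] [11] [10] → 8 drives.
7 folders exceed 8 GB (half the capacity), and no two of those can share a drive, so at least 7 drives are needed.
An optimal packing achieves that bound: [12,4] [12,3] [12,2] [11] [11] [10] [9] → 7 drives.
Excess: 8 − 7 = 1.

1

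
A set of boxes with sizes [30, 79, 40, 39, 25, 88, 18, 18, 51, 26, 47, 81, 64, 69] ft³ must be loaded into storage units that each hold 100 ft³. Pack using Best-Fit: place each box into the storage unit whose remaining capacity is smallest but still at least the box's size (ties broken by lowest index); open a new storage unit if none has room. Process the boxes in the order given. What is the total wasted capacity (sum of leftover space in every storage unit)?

125

30 ft³ → storage unit 1 (remaining 70 ft³)
79 ft³ → storage unit 2 (remaining 21 ft³)
40 ft³ → storage unit 1 (remaining 30 ft³)
39 ft³ → storage unit 3 (remaining 61 ft³)
25 ft³ → storage unit 1 (remaining 5 ft³)
88 ft³ → storage unit 4 (remaining 12 ft³)
18 ft³ → storage unit 2 (remaining 3 ft³)
18 ft³ → storage unit 3 (remaining 43 ft³)
51 ft³ → storage unit 5 (remaining 49 ft³)
26 ft³ → storage unit 3 (remaining 17 ft³)
47 ft³ → storage unit 5 (remaining 2 ft³)
81 ft³ → storage unit 6 (remaining 19 ft³)
64 ft³ → storage unit 7 (remaining 36 ft³)
69 ft³ → storage unit 8 (remaining 31 ft³)
8 storage units × 100 ft³ = 800 ft³; used 675 ft³; unused 125 ft³.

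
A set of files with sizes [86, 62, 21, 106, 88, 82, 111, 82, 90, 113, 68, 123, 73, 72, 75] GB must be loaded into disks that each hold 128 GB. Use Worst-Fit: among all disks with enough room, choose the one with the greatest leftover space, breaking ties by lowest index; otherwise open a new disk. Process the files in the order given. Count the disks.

86 GB → disk 1 (remaining 42 GB)
62 GB → disk 2 (remaining 66 GB)
21 GB → disk 2 (remaining 45 GB)
106 GB → disk 3 (remaining 22 GB)
88 GB → disk 4 (remaining 40 GB)
82 GB → disk 5 (remaining 46 GB)
111 GB → disk 6 (remaining 17 GB)
82 GB → disk 7 (remaining 46 GB)
90 GB → disk 8 (remaining 38 GB)
113 GB → disk 9 (remaining 15 GB)
68 GB → disk 10 (remaining 60 GB)
123 GB → disk 11 (remaining 5 GB)
73 GB → disk 12 (remaining 55 GB)
72 GB → disk 13 (remaining 56 GB)
75 GB → disk 14 (remaining 53 GB)

14 disks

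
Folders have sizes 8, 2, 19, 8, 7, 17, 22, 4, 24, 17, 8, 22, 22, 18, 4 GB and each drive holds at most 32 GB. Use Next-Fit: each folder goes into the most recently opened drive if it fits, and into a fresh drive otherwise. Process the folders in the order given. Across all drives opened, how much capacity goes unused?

drive 1: place 8 GB, 24 GB left
drive 1: place 2 GB, 22 GB left
drive 1: place 19 GB, 3 GB left
drive 2: place 8 GB, 24 GB left
drive 2: place 7 GB, 17 GB left
drive 2: place 17 GB, 0 GB left
drive 3: place 22 GB, 10 GB left
drive 3: place 4 GB, 6 GB left
drive 4: place 24 GB, 8 GB left
drive 5: place 17 GB, 15 GB left
drive 5: place 8 GB, 7 GB left
drive 6: place 22 GB, 10 GB left
drive 7: place 22 GB, 10 GB left
drive 8: place 18 GB, 14 GB left
drive 8: place 4 GB, 10 GB left
8 drives × 32 GB = 256 GB; used 202 GB; unused 54 GB.

54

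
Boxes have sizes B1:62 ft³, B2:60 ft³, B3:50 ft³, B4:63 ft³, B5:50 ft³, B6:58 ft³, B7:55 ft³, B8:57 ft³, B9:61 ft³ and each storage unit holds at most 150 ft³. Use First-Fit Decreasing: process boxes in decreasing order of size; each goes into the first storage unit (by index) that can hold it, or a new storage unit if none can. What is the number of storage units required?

5

Sorted descending: 63, 62, 61, 60, 58, 57, 55, 50, 50.
63 ft³ → storage unit 1 (remaining 87 ft³)
62 ft³ → storage unit 1 (remaining 25 ft³)
61 ft³ → storage unit 2 (remaining 89 ft³)
60 ft³ → storage unit 2 (remaining 29 ft³)
58 ft³ → storage unit 3 (remaining 92 ft³)
57 ft³ → storage unit 3 (remaining 35 ft³)
55 ft³ → storage unit 4 (remaining 95 ft³)
50 ft³ → storage unit 4 (remaining 45 ft³)
50 ft³ → storage unit 5 (remaining 100 ft³)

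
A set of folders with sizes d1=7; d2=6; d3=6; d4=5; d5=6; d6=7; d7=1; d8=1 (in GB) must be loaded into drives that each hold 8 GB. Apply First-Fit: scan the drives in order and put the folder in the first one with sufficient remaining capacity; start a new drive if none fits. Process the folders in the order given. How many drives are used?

6

Put d1 (7 GB) in drive 1; 1 GB remain.
Put d2 (6 GB) in drive 2; 2 GB remain.
Put d3 (6 GB) in drive 3; 2 GB remain.
Put d4 (5 GB) in drive 4; 3 GB remain.
Put d5 (6 GB) in drive 5; 2 GB remain.
Put d6 (7 GB) in drive 6; 1 GB remain.
Put d7 (1 GB) in drive 1; 0 GB remain.
Put d8 (1 GB) in drive 2; 1 GB remain.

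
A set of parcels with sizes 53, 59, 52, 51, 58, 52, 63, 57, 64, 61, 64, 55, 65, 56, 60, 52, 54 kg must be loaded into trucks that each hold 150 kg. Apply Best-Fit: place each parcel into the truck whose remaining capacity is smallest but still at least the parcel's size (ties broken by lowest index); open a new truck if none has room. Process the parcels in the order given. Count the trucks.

53 kg → truck 1 (remaining 97 kg)
59 kg → truck 1 (remaining 38 kg)
52 kg → truck 2 (remaining 98 kg)
51 kg → truck 2 (remaining 47 kg)
58 kg → truck 3 (remaining 92 kg)
52 kg → truck 3 (remaining 40 kg)
63 kg → truck 4 (remaining 87 kg)
57 kg → truck 4 (remaining 30 kg)
64 kg → truck 5 (remaining 86 kg)
61 kg → truck 5 (remaining 25 kg)
64 kg → truck 6 (remaining 86 kg)
55 kg → truck 6 (remaining 31 kg)
65 kg → truck 7 (remaining 85 kg)
56 kg → truck 7 (remaining 29 kg)
60 kg → truck 8 (remaining 90 kg)
52 kg → truck 8 (remaining 38 kg)
54 kg → truck 9 (remaining 96 kg)

9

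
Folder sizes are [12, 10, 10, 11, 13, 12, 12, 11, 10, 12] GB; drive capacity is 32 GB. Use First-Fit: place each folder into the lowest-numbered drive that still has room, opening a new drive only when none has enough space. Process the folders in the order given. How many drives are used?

5 drives

drive 1: place 12 GB, 20 GB left
drive 1: place 10 GB, 10 GB left
drive 1: place 10 GB, 0 GB left
drive 2: place 11 GB, 21 GB left
drive 2: place 13 GB, 8 GB left
drive 3: place 12 GB, 20 GB left
drive 3: place 12 GB, 8 GB left
drive 4: place 11 GB, 21 GB left
drive 4: place 10 GB, 11 GB left
drive 5: place 12 GB, 20 GB left
Final drives: [12,10,10] [11,13] [12,12] [11,10] [12].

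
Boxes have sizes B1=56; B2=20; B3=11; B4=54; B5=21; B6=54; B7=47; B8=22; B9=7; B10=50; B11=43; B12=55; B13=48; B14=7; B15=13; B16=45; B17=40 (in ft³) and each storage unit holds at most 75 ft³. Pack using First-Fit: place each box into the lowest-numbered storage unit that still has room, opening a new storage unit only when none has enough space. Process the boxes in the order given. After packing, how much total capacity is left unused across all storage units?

157

B1 (56 ft³) → storage unit 1 (remaining 19 ft³)
B2 (20 ft³) → storage unit 2 (remaining 55 ft³)
B3 (11 ft³) → storage unit 1 (remaining 8 ft³)
B4 (54 ft³) → storage unit 2 (remaining 1 ft³)
B5 (21 ft³) → storage unit 3 (remaining 54 ft³)
B6 (54 ft³) → storage unit 3 (remaining 0 ft³)
B7 (47 ft³) → storage unit 4 (remaining 28 ft³)
B8 (22 ft³) → storage unit 4 (remaining 6 ft³)
B9 (7 ft³) → storage unit 1 (remaining 1 ft³)
B10 (50 ft³) → storage unit 5 (remaining 25 ft³)
B11 (43 ft³) → storage unit 6 (remaining 32 ft³)
B12 (55 ft³) → storage unit 7 (remaining 20 ft³)
B13 (48 ft³) → storage unit 8 (remaining 27 ft³)
B14 (7 ft³) → storage unit 5 (remaining 18 ft³)
B15 (13 ft³) → storage unit 5 (remaining 5 ft³)
B16 (45 ft³) → storage unit 9 (remaining 30 ft³)
B17 (40 ft³) → storage unit 10 (remaining 35 ft³)
10 storage units × 75 ft³ = 750 ft³; used 593 ft³; unused 157 ft³.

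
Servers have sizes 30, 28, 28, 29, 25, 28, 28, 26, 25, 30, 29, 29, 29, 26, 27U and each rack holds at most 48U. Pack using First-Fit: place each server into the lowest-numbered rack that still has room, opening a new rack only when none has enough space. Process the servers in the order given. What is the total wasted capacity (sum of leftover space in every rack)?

rack 1: place 30U, 18U left
rack 2: place 28U, 20U left
rack 3: place 28U, 20U left
rack 4: place 29U, 19U left
rack 5: place 25U, 23U left
rack 6: place 28U, 20U left
rack 7: place 28U, 20U left
rack 8: place 26U, 22U left
rack 9: place 25U, 23U left
rack 10: place 30U, 18U left
rack 11: place 29U, 19U left
rack 12: place 29U, 19U left
rack 13: place 29U, 19U left
rack 14: place 26U, 22U left
rack 15: place 27U, 21U left
15 racks × 48U = 720U; used 417U; unused 303U.

303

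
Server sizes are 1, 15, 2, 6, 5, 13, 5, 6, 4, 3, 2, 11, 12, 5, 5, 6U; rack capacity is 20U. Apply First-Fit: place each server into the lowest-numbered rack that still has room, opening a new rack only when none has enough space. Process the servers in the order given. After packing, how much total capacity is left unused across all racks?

19

Put 1U in rack 1; 19U remain.
Put 15U in rack 1; 4U remain.
Put 2U in rack 1; 2U remain.
Put 6U in rack 2; 14U remain.
Put 5U in rack 2; 9U remain.
Put 13U in rack 3; 7U remain.
Put 5U in rack 2; 4U remain.
Put 6U in rack 3; 1U remain.
Put 4U in rack 2; 0U remain.
Put 3U in rack 4; 17U remain.
Put 2U in rack 1; 0U remain.
Put 11U in rack 4; 6U remain.
Put 12U in rack 5; 8U remain.
Put 5U in rack 4; 1U remain.
Put 5U in rack 5; 3U remain.
Put 6U in rack 6; 14U remain.
6 racks × 20U = 120U; used 101U; unused 19U.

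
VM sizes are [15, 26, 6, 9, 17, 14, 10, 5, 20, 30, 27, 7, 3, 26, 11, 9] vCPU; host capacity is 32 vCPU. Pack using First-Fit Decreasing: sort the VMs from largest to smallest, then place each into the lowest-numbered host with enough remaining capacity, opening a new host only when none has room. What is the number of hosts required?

Sorted descending: 30, 27, 26, 26, 20, 17, 15, 14, 11, 10, 9, 9, 7, 6, 5, 3.
30 vCPU → host 1 (remaining 2 vCPU)
27 vCPU → host 2 (remaining 5 vCPU)
26 vCPU → host 3 (remaining 6 vCPU)
26 vCPU → host 4 (remaining 6 vCPU)
20 vCPU → host 5 (remaining 12 vCPU)
17 vCPU → host 6 (remaining 15 vCPU)
15 vCPU → host 6 (remaining 0 vCPU)
14 vCPU → host 7 (remaining 18 vCPU)
11 vCPU → host 5 (remaining 1 vCPU)
10 vCPU → host 7 (remaining 8 vCPU)
9 vCPU → host 8 (remaining 23 vCPU)
9 vCPU → host 8 (remaining 14 vCPU)
7 vCPU → host 7 (remaining 1 vCPU)
6 vCPU → host 3 (remaining 0 vCPU)
5 vCPU → host 2 (remaining 0 vCPU)
3 vCPU → host 4 (remaining 3 vCPU)

8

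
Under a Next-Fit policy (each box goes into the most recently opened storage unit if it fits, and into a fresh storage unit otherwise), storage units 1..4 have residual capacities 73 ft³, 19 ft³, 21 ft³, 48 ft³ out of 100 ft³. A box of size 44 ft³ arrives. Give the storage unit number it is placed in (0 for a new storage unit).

4

Next-Fit only looks at storage unit 4, which has 48 ft³ free.
44 ft³ fits there.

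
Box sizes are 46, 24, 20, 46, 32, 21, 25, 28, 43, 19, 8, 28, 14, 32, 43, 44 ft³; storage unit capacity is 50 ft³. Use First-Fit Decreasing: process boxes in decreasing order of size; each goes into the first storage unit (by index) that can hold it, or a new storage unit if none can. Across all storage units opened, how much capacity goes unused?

Sorted descending: 46, 46, 44, 43, 43, 32, 32, 28, 28, 25, 24, 21, 20, 19, 14, 8.
46 ft³ → storage unit 1 (remaining 4 ft³)
46 ft³ → storage unit 2 (remaining 4 ft³)
44 ft³ → storage unit 3 (remaining 6 ft³)
43 ft³ → storage unit 4 (remaining 7 ft³)
43 ft³ → storage unit 5 (remaining 7 ft³)
32 ft³ → storage unit 6 (remaining 18 ft³)
32 ft³ → storage unit 7 (remaining 18 ft³)
28 ft³ → storage unit 8 (remaining 22 ft³)
28 ft³ → storage unit 9 (remaining 22 ft³)
25 ft³ → storage unit 10 (remaining 25 ft³)
24 ft³ → storage unit 10 (remaining 1 ft³)
21 ft³ → storage unit 8 (remaining 1 ft³)
20 ft³ → storage unit 9 (remaining 2 ft³)
19 ft³ → storage unit 11 (remaining 31 ft³)
14 ft³ → storage unit 6 (remaining 4 ft³)
8 ft³ → storage unit 7 (remaining 10 ft³)
11 storage units × 50 ft³ = 550 ft³; used 473 ft³; unused 77 ft³.

77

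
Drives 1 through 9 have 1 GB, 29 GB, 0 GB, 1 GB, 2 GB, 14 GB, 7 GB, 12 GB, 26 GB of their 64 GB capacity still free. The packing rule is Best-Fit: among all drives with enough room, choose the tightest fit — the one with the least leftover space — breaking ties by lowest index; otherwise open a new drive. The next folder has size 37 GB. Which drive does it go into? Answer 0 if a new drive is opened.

No drive has ≥ 37 GB free, so a new drive is opened.

0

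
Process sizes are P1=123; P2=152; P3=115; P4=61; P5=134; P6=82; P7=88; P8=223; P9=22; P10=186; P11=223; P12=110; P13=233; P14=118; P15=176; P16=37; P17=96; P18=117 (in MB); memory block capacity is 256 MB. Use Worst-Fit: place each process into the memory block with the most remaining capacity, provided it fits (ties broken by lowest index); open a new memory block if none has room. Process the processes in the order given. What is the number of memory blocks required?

11 memory blocks

memory block 1: place P1 (123 MB), 133 MB left
memory block 2: place P2 (152 MB), 104 MB left
memory block 1: place P3 (115 MB), 18 MB left
memory block 2: place P4 (61 MB), 43 MB left
memory block 3: place P5 (134 MB), 122 MB left
memory block 3: place P6 (82 MB), 40 MB left
memory block 4: place P7 (88 MB), 168 MB left
memory block 5: place P8 (223 MB), 33 MB left
memory block 4: place P9 (22 MB), 146 MB left
memory block 6: place P10 (186 MB), 70 MB left
memory block 7: place P11 (223 MB), 33 MB left
memory block 4: place P12 (110 MB), 36 MB left
memory block 8: place P13 (233 MB), 23 MB left
memory block 9: place P14 (118 MB), 138 MB left
memory block 10: place P15 (176 MB), 80 MB left
memory block 9: place P16 (37 MB), 101 MB left
memory block 9: place P17 (96 MB), 5 MB left
memory block 11: place P18 (117 MB), 139 MB left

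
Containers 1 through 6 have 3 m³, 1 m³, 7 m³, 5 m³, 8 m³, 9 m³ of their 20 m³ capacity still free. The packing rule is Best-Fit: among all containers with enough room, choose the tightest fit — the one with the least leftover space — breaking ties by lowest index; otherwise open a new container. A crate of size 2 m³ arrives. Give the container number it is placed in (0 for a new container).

Containers with room: container 1 (3 m³), container 3 (7 m³), container 4 (5 m³), container 5 (8 m³), container 6 (9 m³).
Tightest fit is container 1 with 3 m³ free.

1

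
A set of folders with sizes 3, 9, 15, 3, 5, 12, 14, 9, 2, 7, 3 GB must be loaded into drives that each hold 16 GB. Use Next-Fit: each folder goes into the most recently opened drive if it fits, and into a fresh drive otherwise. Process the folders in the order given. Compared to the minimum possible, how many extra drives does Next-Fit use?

1

Next-Fit: [3,9] [15] [3,5] [12] [14] [9,2] [7,3] → 7 drives.
Total size 82 GB; any packing needs at least ⌈82/16⌉ = 6 drives.
An optimal packing achieves that bound: [15] [14,2] [12,3] [9,7] [9,5] [3,3] → 6 drives.
Excess: 7 − 6 = 1.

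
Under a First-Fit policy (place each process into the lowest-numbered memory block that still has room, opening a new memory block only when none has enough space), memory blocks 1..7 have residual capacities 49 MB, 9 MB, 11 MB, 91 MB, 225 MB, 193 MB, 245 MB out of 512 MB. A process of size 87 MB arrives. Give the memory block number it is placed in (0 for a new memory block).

4

Memory blocks with room: memory block 4 (91 MB), memory block 5 (225 MB), memory block 6 (193 MB), memory block 7 (245 MB).
The first with room is memory block 4.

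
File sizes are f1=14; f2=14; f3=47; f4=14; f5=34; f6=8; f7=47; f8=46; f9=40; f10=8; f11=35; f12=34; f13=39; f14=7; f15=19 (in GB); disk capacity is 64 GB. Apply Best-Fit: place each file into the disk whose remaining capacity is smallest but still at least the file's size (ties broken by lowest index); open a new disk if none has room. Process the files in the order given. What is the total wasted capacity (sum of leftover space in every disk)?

106

Put f1 (14 GB) in disk 1; 50 GB remain.
Put f2 (14 GB) in disk 1; 36 GB remain.
Put f3 (47 GB) in disk 2; 17 GB remain.
Put f4 (14 GB) in disk 2; 3 GB remain.
Put f5 (34 GB) in disk 1; 2 GB remain.
Put f6 (8 GB) in disk 3; 56 GB remain.
Put f7 (47 GB) in disk 3; 9 GB remain.
Put f8 (46 GB) in disk 4; 18 GB remain.
Put f9 (40 GB) in disk 5; 24 GB remain.
Put f10 (8 GB) in disk 3; 1 GB remain.
Put f11 (35 GB) in disk 6; 29 GB remain.
Put f12 (34 GB) in disk 7; 30 GB remain.
Put f13 (39 GB) in disk 8; 25 GB remain.
Put f14 (7 GB) in disk 4; 11 GB remain.
Put f15 (19 GB) in disk 5; 5 GB remain.
8 disks × 64 GB = 512 GB; used 406 GB; unused 106 GB.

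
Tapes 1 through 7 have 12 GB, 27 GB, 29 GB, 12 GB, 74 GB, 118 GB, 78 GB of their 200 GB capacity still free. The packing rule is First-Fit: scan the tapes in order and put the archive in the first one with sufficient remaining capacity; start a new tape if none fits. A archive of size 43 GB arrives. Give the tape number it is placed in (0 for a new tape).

5

Tapes with room: tape 5 (74 GB), tape 6 (118 GB), tape 7 (78 GB).
The first with room is tape 5.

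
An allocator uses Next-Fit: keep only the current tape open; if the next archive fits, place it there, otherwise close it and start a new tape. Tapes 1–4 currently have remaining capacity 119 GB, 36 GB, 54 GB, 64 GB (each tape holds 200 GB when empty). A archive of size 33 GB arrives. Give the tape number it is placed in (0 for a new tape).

Next-Fit only looks at tape 4, which has 64 GB free.
33 GB fits there.

4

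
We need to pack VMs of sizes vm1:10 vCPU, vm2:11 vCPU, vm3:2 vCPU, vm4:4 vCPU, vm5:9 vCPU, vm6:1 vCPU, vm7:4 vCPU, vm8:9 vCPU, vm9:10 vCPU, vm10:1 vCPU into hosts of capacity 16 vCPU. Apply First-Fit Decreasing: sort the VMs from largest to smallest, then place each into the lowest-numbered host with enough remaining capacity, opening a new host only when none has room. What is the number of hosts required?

Sorted descending: 11, 10, 10, 9, 9, 4, 4, 2, 1, 1.
11 vCPU → host 1 (remaining 5 vCPU)
10 vCPU → host 2 (remaining 6 vCPU)
10 vCPU → host 3 (remaining 6 vCPU)
9 vCPU → host 4 (remaining 7 vCPU)
9 vCPU → host 5 (remaining 7 vCPU)
4 vCPU → host 1 (remaining 1 vCPU)
4 vCPU → host 2 (remaining 2 vCPU)
2 vCPU → host 2 (remaining 0 vCPU)
1 vCPU → host 1 (remaining 0 vCPU)
1 vCPU → host 3 (remaining 5 vCPU)

5 hosts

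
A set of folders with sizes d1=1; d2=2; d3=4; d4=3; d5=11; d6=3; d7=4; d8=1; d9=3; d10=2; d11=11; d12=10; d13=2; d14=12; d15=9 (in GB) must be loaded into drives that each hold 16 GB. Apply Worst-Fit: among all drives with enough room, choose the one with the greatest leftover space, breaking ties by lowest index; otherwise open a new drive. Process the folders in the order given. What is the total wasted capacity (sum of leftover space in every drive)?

18

drive 1: place d1 (1 GB), 15 GB left
drive 1: place d2 (2 GB), 13 GB left
drive 1: place d3 (4 GB), 9 GB left
drive 1: place d4 (3 GB), 6 GB left
drive 2: place d5 (11 GB), 5 GB left
drive 1: place d6 (3 GB), 3 GB left
drive 2: place d7 (4 GB), 1 GB left
drive 1: place d8 (1 GB), 2 GB left
drive 3: place d9 (3 GB), 13 GB left
drive 3: place d10 (2 GB), 11 GB left
drive 3: place d11 (11 GB), 0 GB left
drive 4: place d12 (10 GB), 6 GB left
drive 4: place d13 (2 GB), 4 GB left
drive 5: place d14 (12 GB), 4 GB left
drive 6: place d15 (9 GB), 7 GB left
6 drives × 16 GB = 96 GB; used 78 GB; unused 18 GB.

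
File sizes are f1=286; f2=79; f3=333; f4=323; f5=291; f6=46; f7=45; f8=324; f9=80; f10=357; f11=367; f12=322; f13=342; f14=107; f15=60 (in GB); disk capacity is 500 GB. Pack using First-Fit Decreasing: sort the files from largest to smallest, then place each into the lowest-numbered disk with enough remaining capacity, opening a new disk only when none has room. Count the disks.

9

Sorted descending: 367, 357, 342, 333, 324, 323, 322, 291, 286, 107, 80, 79, 60, 46, 45.
Put 367 GB in disk 1; 133 GB remain.
Put 357 GB in disk 2; 143 GB remain.
Put 342 GB in disk 3; 158 GB remain.
Put 333 GB in disk 4; 167 GB remain.
Put 324 GB in disk 5; 176 GB remain.
Put 323 GB in disk 6; 177 GB remain.
Put 322 GB in disk 7; 178 GB remain.
Put 291 GB in disk 8; 209 GB remain.
Put 286 GB in disk 9; 214 GB remain.
Put 107 GB in disk 1; 26 GB remain.
Put 80 GB in disk 2; 63 GB remain.
Put 79 GB in disk 3; 79 GB remain.
Put 60 GB in disk 2; 3 GB remain.
Put 46 GB in disk 3; 33 GB remain.
Put 45 GB in disk 4; 122 GB remain.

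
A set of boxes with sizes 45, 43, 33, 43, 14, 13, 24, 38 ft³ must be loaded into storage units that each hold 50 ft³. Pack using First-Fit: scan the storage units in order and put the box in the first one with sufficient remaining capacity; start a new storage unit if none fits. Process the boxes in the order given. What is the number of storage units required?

6

45 ft³ → storage unit 1 (remaining 5 ft³)
43 ft³ → storage unit 2 (remaining 7 ft³)
33 ft³ → storage unit 3 (remaining 17 ft³)
43 ft³ → storage unit 4 (remaining 7 ft³)
14 ft³ → storage unit 3 (remaining 3 ft³)
13 ft³ → storage unit 5 (remaining 37 ft³)
24 ft³ → storage unit 5 (remaining 13 ft³)
38 ft³ → storage unit 6 (remaining 12 ft³)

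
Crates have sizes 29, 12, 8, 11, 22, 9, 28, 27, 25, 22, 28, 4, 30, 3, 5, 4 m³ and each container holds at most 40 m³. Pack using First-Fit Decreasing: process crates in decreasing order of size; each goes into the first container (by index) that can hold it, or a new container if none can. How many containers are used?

Sorted descending: 30, 29, 28, 28, 27, 25, 22, 22, 12, 11, 9, 8, 5, 4, 4, 3.
container 1: place 30 m³, 10 m³ left
container 2: place 29 m³, 11 m³ left
container 3: place 28 m³, 12 m³ left
container 4: place 28 m³, 12 m³ left
container 5: place 27 m³, 13 m³ left
container 6: place 25 m³, 15 m³ left
container 7: place 22 m³, 18 m³ left
container 8: place 22 m³, 18 m³ left
container 3: place 12 m³, 0 m³ left
container 2: place 11 m³, 0 m³ left
container 1: place 9 m³, 1 m³ left
container 4: place 8 m³, 4 m³ left
container 5: place 5 m³, 8 m³ left
container 4: place 4 m³, 0 m³ left
container 5: place 4 m³, 4 m³ left
container 5: place 3 m³, 1 m³ left

8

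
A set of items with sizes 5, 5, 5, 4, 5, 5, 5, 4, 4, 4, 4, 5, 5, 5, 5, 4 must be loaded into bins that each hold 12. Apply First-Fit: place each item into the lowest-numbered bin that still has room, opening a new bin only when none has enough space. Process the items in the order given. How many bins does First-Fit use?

8 bins

bin 1: place 5, 7 left
bin 1: place 5, 2 left
bin 2: place 5, 7 left
bin 2: place 4, 3 left
bin 3: place 5, 7 left
bin 3: place 5, 2 left
bin 4: place 5, 7 left
bin 4: place 4, 3 left
bin 5: place 4, 8 left
bin 5: place 4, 4 left
bin 5: place 4, 0 left
bin 6: place 5, 7 left
bin 6: place 5, 2 left
bin 7: place 5, 7 left
bin 7: place 5, 2 left
bin 8: place 4, 8 left
Final bins: [5,5] [5,4] [5,5] [5,4] [4,4,4] [5,5] [5,5] [4].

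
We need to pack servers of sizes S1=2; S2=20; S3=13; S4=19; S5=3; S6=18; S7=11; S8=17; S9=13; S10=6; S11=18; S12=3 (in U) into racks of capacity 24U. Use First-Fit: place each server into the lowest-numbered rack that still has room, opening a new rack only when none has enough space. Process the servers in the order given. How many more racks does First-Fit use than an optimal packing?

First-Fit: [2,20] [13,3,6] [19,3] [18] [11,13] [17] [18] → 7 racks.
7 servers exceed 12U (half the capacity), and no two of those can share a rack, so at least 7 racks are needed.
So 7 is already optimal.

0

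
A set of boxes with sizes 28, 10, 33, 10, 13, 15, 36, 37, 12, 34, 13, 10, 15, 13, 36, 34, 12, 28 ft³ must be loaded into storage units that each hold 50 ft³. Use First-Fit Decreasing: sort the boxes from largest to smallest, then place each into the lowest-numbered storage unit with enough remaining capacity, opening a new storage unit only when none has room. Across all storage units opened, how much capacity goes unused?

11

Sorted descending: 37, 36, 36, 34, 34, 33, 28, 28, 15, 15, 13, 13, 13, 12, 12, 10, 10, 10.
Put 37 ft³ in storage unit 1; 13 ft³ remain.
Put 36 ft³ in storage unit 2; 14 ft³ remain.
Put 36 ft³ in storage unit 3; 14 ft³ remain.
Put 34 ft³ in storage unit 4; 16 ft³ remain.
Put 34 ft³ in storage unit 5; 16 ft³ remain.
Put 33 ft³ in storage unit 6; 17 ft³ remain.
Put 28 ft³ in storage unit 7; 22 ft³ remain.
Put 28 ft³ in storage unit 8; 22 ft³ remain.
Put 15 ft³ in storage unit 4; 1 ft³ remain.
Put 15 ft³ in storage unit 5; 1 ft³ remain.
Put 13 ft³ in storage unit 1; 0 ft³ remain.
Put 13 ft³ in storage unit 2; 1 ft³ remain.
Put 13 ft³ in storage unit 3; 1 ft³ remain.
Put 12 ft³ in storage unit 6; 5 ft³ remain.
Put 12 ft³ in storage unit 7; 10 ft³ remain.
Put 10 ft³ in storage unit 7; 0 ft³ remain.
Put 10 ft³ in storage unit 8; 12 ft³ remain.
Put 10 ft³ in storage unit 8; 2 ft³ remain.
8 storage units × 50 ft³ = 400 ft³; used 389 ft³; unused 11 ft³.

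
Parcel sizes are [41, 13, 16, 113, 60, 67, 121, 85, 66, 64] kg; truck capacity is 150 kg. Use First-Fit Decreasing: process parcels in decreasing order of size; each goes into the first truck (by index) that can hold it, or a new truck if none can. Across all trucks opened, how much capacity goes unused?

Sorted descending: 121, 113, 85, 67, 66, 64, 60, 41, 16, 13.
Put 121 kg in truck 1; 29 kg remain.
Put 113 kg in truck 2; 37 kg remain.
Put 85 kg in truck 3; 65 kg remain.
Put 67 kg in truck 4; 83 kg remain.
Put 66 kg in truck 4; 17 kg remain.
Put 64 kg in truck 3; 1 kg remain.
Put 60 kg in truck 5; 90 kg remain.
Put 41 kg in truck 5; 49 kg remain.
Put 16 kg in truck 1; 13 kg remain.
Put 13 kg in truck 1; 0 kg remain.
5 trucks × 150 kg = 750 kg; used 646 kg; unused 104 kg.

104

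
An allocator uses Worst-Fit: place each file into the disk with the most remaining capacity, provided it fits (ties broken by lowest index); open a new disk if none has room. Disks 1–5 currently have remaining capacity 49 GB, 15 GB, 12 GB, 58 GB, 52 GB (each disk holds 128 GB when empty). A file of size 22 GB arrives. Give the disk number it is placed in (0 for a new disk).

Disks with room: disk 1 (49 GB), disk 4 (58 GB), disk 5 (52 GB).
Most room is disk 4 with 58 GB free.

4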